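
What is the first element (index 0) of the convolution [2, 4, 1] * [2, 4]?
Use y[k] = Σ_i a[i]·b[k-i] at k=0. y[0] = 2×2 = 4

4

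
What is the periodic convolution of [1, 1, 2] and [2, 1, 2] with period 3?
Use y[k] = Σ_j f[j]·g[(k-j) mod 3]. y[0] = 1×2 + 1×2 + 2×1 = 6; y[1] = 1×1 + 1×2 + 2×2 = 7; y[2] = 1×2 + 1×1 + 2×2 = 7. Result: [6, 7, 7]

[6, 7, 7]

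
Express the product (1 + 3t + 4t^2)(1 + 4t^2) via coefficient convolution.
Ascending coefficients: a = [1, 3, 4], b = [1, 0, 4]. c[0] = 1×1 = 1; c[1] = 1×0 + 3×1 = 3; c[2] = 1×4 + 3×0 + 4×1 = 8; c[3] = 3×4 + 4×0 = 12; c[4] = 4×4 = 16. Result coefficients: [1, 3, 8, 12, 16] → 1 + 3t + 8t^2 + 12t^3 + 16t^4

1 + 3t + 8t^2 + 12t^3 + 16t^4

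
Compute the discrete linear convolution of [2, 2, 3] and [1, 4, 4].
y[0] = 2×1 = 2; y[1] = 2×4 + 2×1 = 10; y[2] = 2×4 + 2×4 + 3×1 = 19; y[3] = 2×4 + 3×4 = 20; y[4] = 3×4 = 12

[2, 10, 19, 20, 12]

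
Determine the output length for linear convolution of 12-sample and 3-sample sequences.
Linear/full convolution length: m + n - 1 = 12 + 3 - 1 = 14

14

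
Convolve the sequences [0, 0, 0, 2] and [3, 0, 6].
y[0] = 0×3 = 0; y[1] = 0×0 + 0×3 = 0; y[2] = 0×6 + 0×0 + 0×3 = 0; y[3] = 0×6 + 0×0 + 2×3 = 6; y[4] = 0×6 + 2×0 = 0; y[5] = 2×6 = 12

[0, 0, 0, 6, 0, 12]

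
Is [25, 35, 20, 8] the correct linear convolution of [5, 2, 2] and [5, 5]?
Recompute linear convolution of [5, 2, 2] and [5, 5]: y[0] = 5×5 = 25; y[1] = 5×5 + 2×5 = 35; y[2] = 2×5 + 2×5 = 20; y[3] = 2×5 = 10 → [25, 35, 20, 10]. Compare to given [25, 35, 20, 8]: they differ at index 3: given 8, correct 10, so answer: No

No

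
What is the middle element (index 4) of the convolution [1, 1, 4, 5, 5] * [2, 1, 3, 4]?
Use y[k] = Σ_i a[i]·b[k-i] at k=4. y[4] = 1×4 + 4×3 + 5×1 + 5×2 = 31

31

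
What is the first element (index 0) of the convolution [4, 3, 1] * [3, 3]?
Use y[k] = Σ_i a[i]·b[k-i] at k=0. y[0] = 4×3 = 12

12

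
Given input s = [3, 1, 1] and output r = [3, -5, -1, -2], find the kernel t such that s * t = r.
Output length 4 = len(s) + len(t) - 1 ⇒ len(t) = 2. Solve t forward using t[k] = (r[k] - Σ_{i≥1} s[i]·t[k-i]) / s[0]: t[0] = r[0] / s[0] = 3 / 3 = 1; t[1] = (r[1] - 1×1) / s[0] = (-5 - 1×1) / 3 = -2. So t = [1, -2]. Forward-check [3, 1, 1] * [1, -2]: r[0] = 3×1 = 3; r[1] = 3×-2 + 1×1 = -5; r[2] = 1×-2 + 1×1 = -1; r[3] = 1×-2 = -2 → [3, -5, -1, -2] ✓

[1, -2]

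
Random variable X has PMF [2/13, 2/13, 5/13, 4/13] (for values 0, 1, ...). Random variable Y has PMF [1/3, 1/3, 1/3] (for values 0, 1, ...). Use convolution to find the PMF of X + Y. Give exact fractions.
P(X+Y=k) = Σ_i P(X=i)·P(Y=k-i) — a convolution of [2/13, 2/13, 5/13, 4/13] and [1/3, 1/3, 1/3]. P(X+Y=0) = (2/13)×(1/3) = 2/39; P(X+Y=1) = (2/13)×(1/3) + (2/13)×(1/3) = 2/39 + 2/39 = 4/39; P(X+Y=2) = (2/13)×(1/3) + (2/13)×(1/3) + (5/13)×(1/3) = 2/39 + 2/39 + 5/39 = 3/13; P(X+Y=3) = (2/13)×(1/3) + (5/13)×(1/3) + (4/13)×(1/3) = 2/39 + 5/39 + 4/39 = 11/39; P(X+Y=4) = (5/13)×(1/3) + (4/13)×(1/3) = 5/39 + 4/39 = 3/13; P(X+Y=5) = (4/13)×(1/3) = 4/39. PMF: [2/39, 4/39, 3/13, 11/39, 3/13, 4/39] (sums to 1 ✓)

[2/39, 4/39, 3/13, 11/39, 3/13, 4/39]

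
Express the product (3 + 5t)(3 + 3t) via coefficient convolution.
Ascending coefficients: a = [3, 5], b = [3, 3]. c[0] = 3×3 = 9; c[1] = 3×3 + 5×3 = 24; c[2] = 5×3 = 15. Result coefficients: [9, 24, 15] → 9 + 24t + 15t^2

9 + 24t + 15t^2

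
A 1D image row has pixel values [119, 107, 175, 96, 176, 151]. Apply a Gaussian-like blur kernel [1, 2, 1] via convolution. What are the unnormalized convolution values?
Convolve image row [119, 107, 175, 96, 176, 151] with kernel [1, 2, 1]: y[0] = 119×1 = 119; y[1] = 119×2 + 107×1 = 345; y[2] = 119×1 + 107×2 + 175×1 = 508; y[3] = 107×1 + 175×2 + 96×1 = 553; y[4] = 175×1 + 96×2 + 176×1 = 543; y[5] = 96×1 + 176×2 + 151×1 = 599; y[6] = 176×1 + 151×2 = 478; y[7] = 151×1 = 151 → [119, 345, 508, 553, 543, 599, 478, 151]. Normalization factor = sum(kernel) = 4.

[119, 345, 508, 553, 543, 599, 478, 151]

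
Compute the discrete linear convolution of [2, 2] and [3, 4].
y[0] = 2×3 = 6; y[1] = 2×4 + 2×3 = 14; y[2] = 2×4 = 8

[6, 14, 8]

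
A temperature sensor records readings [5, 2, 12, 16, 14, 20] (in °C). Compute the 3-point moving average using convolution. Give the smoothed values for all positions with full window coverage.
3-point moving average kernel = [1, 1, 1]. Apply in 'valid' mode (full window coverage): avg[0] = (5 + 2 + 12) / 3 = 6.33; avg[1] = (2 + 12 + 16) / 3 = 10.0; avg[2] = (12 + 16 + 14) / 3 = 14.0; avg[3] = (16 + 14 + 20) / 3 = 16.67. Smoothed values: [6.33, 10.0, 14.0, 16.67]

[6.33, 10.0, 14.0, 16.67]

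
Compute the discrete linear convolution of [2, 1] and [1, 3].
y[0] = 2×1 = 2; y[1] = 2×3 + 1×1 = 7; y[2] = 1×3 = 3

[2, 7, 3]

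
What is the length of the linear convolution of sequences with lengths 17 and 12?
Linear/full convolution length: m + n - 1 = 17 + 12 - 1 = 28

28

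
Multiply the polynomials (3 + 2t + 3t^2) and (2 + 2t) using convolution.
Ascending coefficients: a = [3, 2, 3], b = [2, 2]. c[0] = 3×2 = 6; c[1] = 3×2 + 2×2 = 10; c[2] = 2×2 + 3×2 = 10; c[3] = 3×2 = 6. Result coefficients: [6, 10, 10, 6] → 6 + 10t + 10t^2 + 6t^3

6 + 10t + 10t^2 + 6t^3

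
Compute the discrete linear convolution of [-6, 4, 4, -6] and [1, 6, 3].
y[0] = -6×1 = -6; y[1] = -6×6 + 4×1 = -32; y[2] = -6×3 + 4×6 + 4×1 = 10; y[3] = 4×3 + 4×6 + -6×1 = 30; y[4] = 4×3 + -6×6 = -24; y[5] = -6×3 = -18

[-6, -32, 10, 30, -24, -18]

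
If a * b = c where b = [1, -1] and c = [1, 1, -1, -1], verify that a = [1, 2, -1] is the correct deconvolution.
Forward-compute [1, 2, -1] * [1, -1]: c[0] = 1×1 = 1; c[1] = 1×-1 + 2×1 = 1; c[2] = 2×-1 + -1×1 = -3; c[3] = -1×-1 = 1 → [1, 1, -3, 1]. Does not match given c = [1, 1, -1, -1].

Not verified. [1, 2, -1] * [1, -1] = [1, 1, -3, 1], which differs from [1, 1, -1, -1] at index 2.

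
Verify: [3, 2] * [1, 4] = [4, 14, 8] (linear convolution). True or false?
Recompute linear convolution of [3, 2] and [1, 4]: y[0] = 3×1 = 3; y[1] = 3×4 + 2×1 = 14; y[2] = 2×4 = 8 → [3, 14, 8]. Compare to given [4, 14, 8]: they differ at index 0: given 4, correct 3, so answer: No

No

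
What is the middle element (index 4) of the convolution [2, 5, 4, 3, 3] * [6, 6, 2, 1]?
Use y[k] = Σ_i a[i]·b[k-i] at k=4. y[4] = 5×1 + 4×2 + 3×6 + 3×6 = 49

49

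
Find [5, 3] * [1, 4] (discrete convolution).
y[0] = 5×1 = 5; y[1] = 5×4 + 3×1 = 23; y[2] = 3×4 = 12

[5, 23, 12]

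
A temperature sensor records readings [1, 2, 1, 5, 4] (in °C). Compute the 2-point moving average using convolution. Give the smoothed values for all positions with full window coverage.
2-point moving average kernel = [1, 1]. Apply in 'valid' mode (full window coverage): avg[0] = (1 + 2) / 2 = 1.5; avg[1] = (2 + 1) / 2 = 1.5; avg[2] = (1 + 5) / 2 = 3.0; avg[3] = (5 + 4) / 2 = 4.5. Smoothed values: [1.5, 1.5, 3.0, 4.5]

[1.5, 1.5, 3.0, 4.5]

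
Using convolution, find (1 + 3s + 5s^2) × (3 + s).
Ascending coefficients: a = [1, 3, 5], b = [3, 1]. c[0] = 1×3 = 3; c[1] = 1×1 + 3×3 = 10; c[2] = 3×1 + 5×3 = 18; c[3] = 5×1 = 5. Result coefficients: [3, 10, 18, 5] → 3 + 10s + 18s^2 + 5s^3

3 + 10s + 18s^2 + 5s^3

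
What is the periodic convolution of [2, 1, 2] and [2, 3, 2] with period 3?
Use y[k] = Σ_j x[j]·h[(k-j) mod 3]. y[0] = 2×2 + 1×2 + 2×3 = 12; y[1] = 2×3 + 1×2 + 2×2 = 12; y[2] = 2×2 + 1×3 + 2×2 = 11. Result: [12, 12, 11]

[12, 12, 11]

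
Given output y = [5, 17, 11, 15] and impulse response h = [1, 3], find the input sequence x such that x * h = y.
Deconvolve y=[5, 17, 11, 15] by h=[1, 3]. Since h[0]=1, solve forward: x[0] = y[0] / 1 = 5; x[1] = (y[1] - 5×3) / 1 = 2; x[2] = (y[2] - 2×3) / 1 = 5. So x = [5, 2, 5]. Check by forward convolution: y[0] = 5×1 = 5; y[1] = 5×3 + 2×1 = 17; y[2] = 2×3 + 5×1 = 11; y[3] = 5×3 = 15

[5, 2, 5]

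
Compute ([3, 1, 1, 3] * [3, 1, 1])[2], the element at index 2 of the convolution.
Use y[k] = Σ_i a[i]·b[k-i] at k=2. y[2] = 3×1 + 1×1 + 1×3 = 7

7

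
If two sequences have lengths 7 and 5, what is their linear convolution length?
Linear/full convolution length: m + n - 1 = 7 + 5 - 1 = 11

11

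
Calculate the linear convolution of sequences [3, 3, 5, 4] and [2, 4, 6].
y[0] = 3×2 = 6; y[1] = 3×4 + 3×2 = 18; y[2] = 3×6 + 3×4 + 5×2 = 40; y[3] = 3×6 + 5×4 + 4×2 = 46; y[4] = 5×6 + 4×4 = 46; y[5] = 4×6 = 24

[6, 18, 40, 46, 46, 24]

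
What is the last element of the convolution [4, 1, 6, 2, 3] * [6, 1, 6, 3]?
Use y[k] = Σ_i a[i]·b[k-i] at k=7. y[7] = 3×3 = 9

9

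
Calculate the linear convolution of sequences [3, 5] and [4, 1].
y[0] = 3×4 = 12; y[1] = 3×1 + 5×4 = 23; y[2] = 5×1 = 5

[12, 23, 5]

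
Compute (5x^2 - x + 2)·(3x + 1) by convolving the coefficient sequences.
Ascending coefficients: a = [2, -1, 5], b = [1, 3]. c[0] = 2×1 = 2; c[1] = 2×3 + -1×1 = 5; c[2] = -1×3 + 5×1 = 2; c[3] = 5×3 = 15. Result coefficients: [2, 5, 2, 15] → 15x^3 + 2x^2 + 5x + 2

15x^3 + 2x^2 + 5x + 2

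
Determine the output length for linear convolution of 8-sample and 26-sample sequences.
Linear/full convolution length: m + n - 1 = 8 + 26 - 1 = 33

33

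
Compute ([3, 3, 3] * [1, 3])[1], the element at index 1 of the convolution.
Use y[k] = Σ_i a[i]·b[k-i] at k=1. y[1] = 3×3 + 3×1 = 12

12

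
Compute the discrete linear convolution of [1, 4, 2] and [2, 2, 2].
y[0] = 1×2 = 2; y[1] = 1×2 + 4×2 = 10; y[2] = 1×2 + 4×2 + 2×2 = 14; y[3] = 4×2 + 2×2 = 12; y[4] = 2×2 = 4

[2, 10, 14, 12, 4]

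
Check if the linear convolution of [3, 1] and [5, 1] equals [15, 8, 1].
Recompute linear convolution of [3, 1] and [5, 1]: y[0] = 3×5 = 15; y[1] = 3×1 + 1×5 = 8; y[2] = 1×1 = 1 → [15, 8, 1]. Given [15, 8, 1] matches, so answer: Yes

Yes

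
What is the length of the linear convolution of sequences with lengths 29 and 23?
Linear/full convolution length: m + n - 1 = 29 + 23 - 1 = 51

51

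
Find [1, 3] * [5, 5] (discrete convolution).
y[0] = 1×5 = 5; y[1] = 1×5 + 3×5 = 20; y[2] = 3×5 = 15

[5, 20, 15]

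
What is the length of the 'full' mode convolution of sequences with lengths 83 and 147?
Linear/full convolution length: m + n - 1 = 83 + 147 - 1 = 229

229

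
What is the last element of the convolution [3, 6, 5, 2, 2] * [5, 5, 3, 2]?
Use y[k] = Σ_i a[i]·b[k-i] at k=7. y[7] = 2×2 = 4

4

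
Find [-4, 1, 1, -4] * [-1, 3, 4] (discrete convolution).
y[0] = -4×-1 = 4; y[1] = -4×3 + 1×-1 = -13; y[2] = -4×4 + 1×3 + 1×-1 = -14; y[3] = 1×4 + 1×3 + -4×-1 = 11; y[4] = 1×4 + -4×3 = -8; y[5] = -4×4 = -16

[4, -13, -14, 11, -8, -16]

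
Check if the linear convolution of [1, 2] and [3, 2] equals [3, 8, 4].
Recompute linear convolution of [1, 2] and [3, 2]: y[0] = 1×3 = 3; y[1] = 1×2 + 2×3 = 8; y[2] = 2×2 = 4 → [3, 8, 4]. Given [3, 8, 4] matches, so answer: Yes

Yes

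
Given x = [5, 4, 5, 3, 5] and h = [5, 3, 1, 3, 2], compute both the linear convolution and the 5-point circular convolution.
Linear: y_lin[0] = 5×5 = 25; y_lin[1] = 5×3 + 4×5 = 35; y_lin[2] = 5×1 + 4×3 + 5×5 = 42; y_lin[3] = 5×3 + 4×1 + 5×3 + 3×5 = 49; y_lin[4] = 5×2 + 4×3 + 5×1 + 3×3 + 5×5 = 61; y_lin[5] = 4×2 + 5×3 + 3×1 + 5×3 = 41; y_lin[6] = 5×2 + 3×3 + 5×1 = 24; y_lin[7] = 3×2 + 5×3 = 21; y_lin[8] = 5×2 = 10 → [25, 35, 42, 49, 61, 41, 24, 21, 10]. Circular (length 5): y[0] = 5×5 + 4×2 + 5×3 + 3×1 + 5×3 = 66; y[1] = 5×3 + 4×5 + 5×2 + 3×3 + 5×1 = 59; y[2] = 5×1 + 4×3 + 5×5 + 3×2 + 5×3 = 63; y[3] = 5×3 + 4×1 + 5×3 + 3×5 + 5×2 = 59; y[4] = 5×2 + 4×3 + 5×1 + 3×3 + 5×5 = 61 → [66, 59, 63, 59, 61]

Linear: [25, 35, 42, 49, 61, 41, 24, 21, 10], Circular: [66, 59, 63, 59, 61]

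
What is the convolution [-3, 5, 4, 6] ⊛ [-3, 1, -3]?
y[0] = -3×-3 = 9; y[1] = -3×1 + 5×-3 = -18; y[2] = -3×-3 + 5×1 + 4×-3 = 2; y[3] = 5×-3 + 4×1 + 6×-3 = -29; y[4] = 4×-3 + 6×1 = -6; y[5] = 6×-3 = -18

[9, -18, 2, -29, -6, -18]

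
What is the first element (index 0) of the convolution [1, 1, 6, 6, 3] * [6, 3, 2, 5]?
Use y[k] = Σ_i a[i]·b[k-i] at k=0. y[0] = 1×6 = 6

6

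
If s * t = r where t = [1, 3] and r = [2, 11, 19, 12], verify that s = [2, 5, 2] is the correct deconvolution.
Forward-compute [2, 5, 2] * [1, 3]: r[0] = 2×1 = 2; r[1] = 2×3 + 5×1 = 11; r[2] = 5×3 + 2×1 = 17; r[3] = 2×3 = 6 → [2, 11, 17, 6]. Does not match given r = [2, 11, 19, 12].

Not verified. [2, 5, 2] * [1, 3] = [2, 11, 17, 6], which differs from [2, 11, 19, 12] at index 2.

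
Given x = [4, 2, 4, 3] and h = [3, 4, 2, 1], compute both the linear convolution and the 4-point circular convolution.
Linear: y_lin[0] = 4×3 = 12; y_lin[1] = 4×4 + 2×3 = 22; y_lin[2] = 4×2 + 2×4 + 4×3 = 28; y_lin[3] = 4×1 + 2×2 + 4×4 + 3×3 = 33; y_lin[4] = 2×1 + 4×2 + 3×4 = 22; y_lin[5] = 4×1 + 3×2 = 10; y_lin[6] = 3×1 = 3 → [12, 22, 28, 33, 22, 10, 3]. Circular (length 4): y[0] = 4×3 + 2×1 + 4×2 + 3×4 = 34; y[1] = 4×4 + 2×3 + 4×1 + 3×2 = 32; y[2] = 4×2 + 2×4 + 4×3 + 3×1 = 31; y[3] = 4×1 + 2×2 + 4×4 + 3×3 = 33 → [34, 32, 31, 33]

Linear: [12, 22, 28, 33, 22, 10, 3], Circular: [34, 32, 31, 33]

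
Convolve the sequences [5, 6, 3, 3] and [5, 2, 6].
y[0] = 5×5 = 25; y[1] = 5×2 + 6×5 = 40; y[2] = 5×6 + 6×2 + 3×5 = 57; y[3] = 6×6 + 3×2 + 3×5 = 57; y[4] = 3×6 + 3×2 = 24; y[5] = 3×6 = 18

[25, 40, 57, 57, 24, 18]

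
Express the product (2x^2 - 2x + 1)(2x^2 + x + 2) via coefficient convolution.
Ascending coefficients: a = [1, -2, 2], b = [2, 1, 2]. c[0] = 1×2 = 2; c[1] = 1×1 + -2×2 = -3; c[2] = 1×2 + -2×1 + 2×2 = 4; c[3] = -2×2 + 2×1 = -2; c[4] = 2×2 = 4. Result coefficients: [2, -3, 4, -2, 4] → 4x^4 - 2x^3 + 4x^2 - 3x + 2

4x^4 - 2x^3 + 4x^2 - 3x + 2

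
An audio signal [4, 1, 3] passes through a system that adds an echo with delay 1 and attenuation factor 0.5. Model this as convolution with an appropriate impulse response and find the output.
Direct-path + delayed-attenuated-path model → impulse response h = [1, 0.5] (1 at lag 0, 0.5 at lag 1). Output y[n] = x[n] + 0.5·x[n - 1] (with x[n] = 0 outside 0..2): y[0] = 4 + 0.5×0 = 4; y[1] = 1 + 0.5×4 = 3.0; y[2] = 3 + 0.5×1 = 3.5; y[3] = 0 + 0.5×3 = 1.5. So y = [4, 3.0, 3.5, 1.5]

[4, 3.0, 3.5, 1.5]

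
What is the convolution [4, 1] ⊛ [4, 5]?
y[0] = 4×4 = 16; y[1] = 4×5 + 1×4 = 24; y[2] = 1×5 = 5

[16, 24, 5]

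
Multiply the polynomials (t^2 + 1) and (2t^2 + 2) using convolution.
Ascending coefficients: a = [1, 0, 1], b = [2, 0, 2]. c[0] = 1×2 = 2; c[1] = 1×0 + 0×2 = 0; c[2] = 1×2 + 0×0 + 1×2 = 4; c[3] = 0×2 + 1×0 = 0; c[4] = 1×2 = 2. Result coefficients: [2, 0, 4, 0, 2] → 2t^4 + 4t^2 + 2

2t^4 + 4t^2 + 2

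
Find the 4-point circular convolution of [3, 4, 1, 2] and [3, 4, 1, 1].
Use y[k] = Σ_j f[j]·g[(k-j) mod 4]. y[0] = 3×3 + 4×1 + 1×1 + 2×4 = 22; y[1] = 3×4 + 4×3 + 1×1 + 2×1 = 27; y[2] = 3×1 + 4×4 + 1×3 + 2×1 = 24; y[3] = 3×1 + 4×1 + 1×4 + 2×3 = 17. Result: [22, 27, 24, 17]

[22, 27, 24, 17]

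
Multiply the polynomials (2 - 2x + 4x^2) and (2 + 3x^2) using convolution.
Ascending coefficients: a = [2, -2, 4], b = [2, 0, 3]. c[0] = 2×2 = 4; c[1] = 2×0 + -2×2 = -4; c[2] = 2×3 + -2×0 + 4×2 = 14; c[3] = -2×3 + 4×0 = -6; c[4] = 4×3 = 12. Result coefficients: [4, -4, 14, -6, 12] → 4 - 4x + 14x^2 - 6x^3 + 12x^4

4 - 4x + 14x^2 - 6x^3 + 12x^4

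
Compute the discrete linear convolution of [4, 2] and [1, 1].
y[0] = 4×1 = 4; y[1] = 4×1 + 2×1 = 6; y[2] = 2×1 = 2

[4, 6, 2]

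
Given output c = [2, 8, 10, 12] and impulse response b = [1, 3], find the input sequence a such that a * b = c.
Deconvolve c=[2, 8, 10, 12] by b=[1, 3]. Since b[0]=1, solve forward: a[0] = c[0] / 1 = 2; a[1] = (c[1] - 2×3) / 1 = 2; a[2] = (c[2] - 2×3) / 1 = 4. So a = [2, 2, 4]. Check by forward convolution: c[0] = 2×1 = 2; c[1] = 2×3 + 2×1 = 8; c[2] = 2×3 + 4×1 = 10; c[3] = 4×3 = 12

[2, 2, 4]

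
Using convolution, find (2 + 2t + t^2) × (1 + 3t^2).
Ascending coefficients: a = [2, 2, 1], b = [1, 0, 3]. c[0] = 2×1 = 2; c[1] = 2×0 + 2×1 = 2; c[2] = 2×3 + 2×0 + 1×1 = 7; c[3] = 2×3 + 1×0 = 6; c[4] = 1×3 = 3. Result coefficients: [2, 2, 7, 6, 3] → 2 + 2t + 7t^2 + 6t^3 + 3t^4

2 + 2t + 7t^2 + 6t^3 + 3t^4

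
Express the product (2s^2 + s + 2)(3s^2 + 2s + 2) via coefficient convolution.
Ascending coefficients: a = [2, 1, 2], b = [2, 2, 3]. c[0] = 2×2 = 4; c[1] = 2×2 + 1×2 = 6; c[2] = 2×3 + 1×2 + 2×2 = 12; c[3] = 1×3 + 2×2 = 7; c[4] = 2×3 = 6. Result coefficients: [4, 6, 12, 7, 6] → 6s^4 + 7s^3 + 12s^2 + 6s + 4

6s^4 + 7s^3 + 12s^2 + 6s + 4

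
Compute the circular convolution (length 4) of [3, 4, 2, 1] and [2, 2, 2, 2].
Use y[k] = Σ_j f[j]·g[(k-j) mod 4]. y[0] = 3×2 + 4×2 + 2×2 + 1×2 = 20; y[1] = 3×2 + 4×2 + 2×2 + 1×2 = 20; y[2] = 3×2 + 4×2 + 2×2 + 1×2 = 20; y[3] = 3×2 + 4×2 + 2×2 + 1×2 = 20. Result: [20, 20, 20, 20]

[20, 20, 20, 20]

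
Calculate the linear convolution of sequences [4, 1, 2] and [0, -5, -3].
y[0] = 4×0 = 0; y[1] = 4×-5 + 1×0 = -20; y[2] = 4×-3 + 1×-5 + 2×0 = -17; y[3] = 1×-3 + 2×-5 = -13; y[4] = 2×-3 = -6

[0, -20, -17, -13, -6]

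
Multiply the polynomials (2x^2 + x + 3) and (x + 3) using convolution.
Ascending coefficients: a = [3, 1, 2], b = [3, 1]. c[0] = 3×3 = 9; c[1] = 3×1 + 1×3 = 6; c[2] = 1×1 + 2×3 = 7; c[3] = 2×1 = 2. Result coefficients: [9, 6, 7, 2] → 2x^3 + 7x^2 + 6x + 9

2x^3 + 7x^2 + 6x + 9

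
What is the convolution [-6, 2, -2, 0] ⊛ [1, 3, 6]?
y[0] = -6×1 = -6; y[1] = -6×3 + 2×1 = -16; y[2] = -6×6 + 2×3 + -2×1 = -32; y[3] = 2×6 + -2×3 + 0×1 = 6; y[4] = -2×6 + 0×3 = -12; y[5] = 0×6 = 0

[-6, -16, -32, 6, -12, 0]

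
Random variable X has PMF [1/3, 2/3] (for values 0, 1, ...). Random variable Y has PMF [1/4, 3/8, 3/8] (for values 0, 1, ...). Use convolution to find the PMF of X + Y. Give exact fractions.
P(X+Y=k) = Σ_i P(X=i)·P(Y=k-i) — a convolution of [1/3, 2/3] and [1/4, 3/8, 3/8]. P(X+Y=0) = (1/3)×(1/4) = 1/12; P(X+Y=1) = (1/3)×(3/8) + (2/3)×(1/4) = 1/8 + 1/6 = 7/24; P(X+Y=2) = (1/3)×(3/8) + (2/3)×(3/8) = 1/8 + 1/4 = 3/8; P(X+Y=3) = (2/3)×(3/8) = 1/4. PMF: [1/12, 7/24, 3/8, 1/4] (sums to 1 ✓)

[1/12, 7/24, 3/8, 1/4]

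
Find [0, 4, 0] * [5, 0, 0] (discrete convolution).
y[0] = 0×5 = 0; y[1] = 0×0 + 4×5 = 20; y[2] = 0×0 + 4×0 + 0×5 = 0; y[3] = 4×0 + 0×0 = 0; y[4] = 0×0 = 0

[0, 20, 0, 0, 0]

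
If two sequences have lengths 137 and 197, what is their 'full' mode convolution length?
Linear/full convolution length: m + n - 1 = 137 + 197 - 1 = 333

333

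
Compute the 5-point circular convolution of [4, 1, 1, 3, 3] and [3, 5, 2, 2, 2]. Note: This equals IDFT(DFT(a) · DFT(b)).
Either evaluate y[k] = Σ_j a[j]·b[(k-j) mod 5] directly, or use IDFT(DFT(a) · DFT(b)). y[0] = 4×3 + 1×2 + 1×2 + 3×2 + 3×5 = 37; y[1] = 4×5 + 1×3 + 1×2 + 3×2 + 3×2 = 37; y[2] = 4×2 + 1×5 + 1×3 + 3×2 + 3×2 = 28; y[3] = 4×2 + 1×2 + 1×5 + 3×3 + 3×2 = 30; y[4] = 4×2 + 1×2 + 1×2 + 3×5 + 3×3 = 36. Result: [37, 37, 28, 30, 36]

[37, 37, 28, 30, 36]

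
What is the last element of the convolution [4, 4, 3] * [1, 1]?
Use y[k] = Σ_i a[i]·b[k-i] at k=3. y[3] = 3×1 = 3

3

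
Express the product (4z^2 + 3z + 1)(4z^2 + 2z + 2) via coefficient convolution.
Ascending coefficients: a = [1, 3, 4], b = [2, 2, 4]. c[0] = 1×2 = 2; c[1] = 1×2 + 3×2 = 8; c[2] = 1×4 + 3×2 + 4×2 = 18; c[3] = 3×4 + 4×2 = 20; c[4] = 4×4 = 16. Result coefficients: [2, 8, 18, 20, 16] → 16z^4 + 20z^3 + 18z^2 + 8z + 2

16z^4 + 20z^3 + 18z^2 + 8z + 2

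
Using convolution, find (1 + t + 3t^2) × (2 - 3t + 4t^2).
Ascending coefficients: a = [1, 1, 3], b = [2, -3, 4]. c[0] = 1×2 = 2; c[1] = 1×-3 + 1×2 = -1; c[2] = 1×4 + 1×-3 + 3×2 = 7; c[3] = 1×4 + 3×-3 = -5; c[4] = 3×4 = 12. Result coefficients: [2, -1, 7, -5, 12] → 2 - t + 7t^2 - 5t^3 + 12t^4

2 - t + 7t^2 - 5t^3 + 12t^4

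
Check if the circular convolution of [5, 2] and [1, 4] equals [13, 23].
Recompute circular convolution of [5, 2] and [1, 4]: y[0] = 5×1 + 2×4 = 13; y[1] = 5×4 + 2×1 = 22 → [13, 22]. Compare to given [13, 23]: they differ at index 1: given 23, correct 22, so answer: No

No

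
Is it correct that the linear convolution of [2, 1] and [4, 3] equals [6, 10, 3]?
Recompute linear convolution of [2, 1] and [4, 3]: y[0] = 2×4 = 8; y[1] = 2×3 + 1×4 = 10; y[2] = 1×3 = 3 → [8, 10, 3]. Compare to given [6, 10, 3]: they differ at index 0: given 6, correct 8, so answer: No

No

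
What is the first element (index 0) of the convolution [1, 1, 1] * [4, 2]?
Use y[k] = Σ_i a[i]·b[k-i] at k=0. y[0] = 1×4 = 4

4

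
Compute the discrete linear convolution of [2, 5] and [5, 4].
y[0] = 2×5 = 10; y[1] = 2×4 + 5×5 = 33; y[2] = 5×4 = 20

[10, 33, 20]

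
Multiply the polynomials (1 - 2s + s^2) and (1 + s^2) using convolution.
Ascending coefficients: a = [1, -2, 1], b = [1, 0, 1]. c[0] = 1×1 = 1; c[1] = 1×0 + -2×1 = -2; c[2] = 1×1 + -2×0 + 1×1 = 2; c[3] = -2×1 + 1×0 = -2; c[4] = 1×1 = 1. Result coefficients: [1, -2, 2, -2, 1] → 1 - 2s + 2s^2 - 2s^3 + s^4

1 - 2s + 2s^2 - 2s^3 + s^4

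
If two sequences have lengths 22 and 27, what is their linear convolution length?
Linear/full convolution length: m + n - 1 = 22 + 27 - 1 = 48

48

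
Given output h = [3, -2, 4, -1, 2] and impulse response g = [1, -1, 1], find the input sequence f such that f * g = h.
Deconvolve h=[3, -2, 4, -1, 2] by g=[1, -1, 1]. Since g[0]=1, solve forward: f[0] = h[0] / 1 = 3; f[1] = (h[1] - 3×-1) / 1 = 1; f[2] = (h[2] - 1×-1 - 3×1) / 1 = 2. So f = [3, 1, 2]. Check by forward convolution: h[0] = 3×1 = 3; h[1] = 3×-1 + 1×1 = -2; h[2] = 3×1 + 1×-1 + 2×1 = 4; h[3] = 1×1 + 2×-1 = -1; h[4] = 2×1 = 2

[3, 1, 2]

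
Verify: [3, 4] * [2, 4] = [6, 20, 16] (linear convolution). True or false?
Recompute linear convolution of [3, 4] and [2, 4]: y[0] = 3×2 = 6; y[1] = 3×4 + 4×2 = 20; y[2] = 4×4 = 16 → [6, 20, 16]. Given [6, 20, 16] matches, so answer: Yes

Yes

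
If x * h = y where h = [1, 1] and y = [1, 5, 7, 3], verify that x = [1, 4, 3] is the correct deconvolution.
Forward-compute [1, 4, 3] * [1, 1]: y[0] = 1×1 = 1; y[1] = 1×1 + 4×1 = 5; y[2] = 4×1 + 3×1 = 7; y[3] = 3×1 = 3 → [1, 5, 7, 3]. Matches given y = [1, 5, 7, 3], so verified.

Verified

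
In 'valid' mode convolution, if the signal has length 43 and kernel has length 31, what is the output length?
'Valid' mode counts only positions where the kernel fully overlaps the signal: m - n + 1 = 43 - 31 + 1 = 13

13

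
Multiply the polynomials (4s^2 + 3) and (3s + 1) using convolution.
Ascending coefficients: a = [3, 0, 4], b = [1, 3]. c[0] = 3×1 = 3; c[1] = 3×3 + 0×1 = 9; c[2] = 0×3 + 4×1 = 4; c[3] = 4×3 = 12. Result coefficients: [3, 9, 4, 12] → 12s^3 + 4s^2 + 9s + 3

12s^3 + 4s^2 + 9s + 3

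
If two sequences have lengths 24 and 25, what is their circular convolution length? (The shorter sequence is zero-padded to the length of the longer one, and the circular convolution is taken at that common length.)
Circular convolution (zero-padding the shorter input) has length max(m, n) = max(24, 25) = 25

25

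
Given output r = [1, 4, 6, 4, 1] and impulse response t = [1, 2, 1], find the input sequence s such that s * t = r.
Deconvolve r=[1, 4, 6, 4, 1] by t=[1, 2, 1]. Since t[0]=1, solve forward: s[0] = r[0] / 1 = 1; s[1] = (r[1] - 1×2) / 1 = 2; s[2] = (r[2] - 2×2 - 1×1) / 1 = 1. So s = [1, 2, 1]. Check by forward convolution: r[0] = 1×1 = 1; r[1] = 1×2 + 2×1 = 4; r[2] = 1×1 + 2×2 + 1×1 = 6; r[3] = 2×1 + 1×2 = 4; r[4] = 1×1 = 1

[1, 2, 1]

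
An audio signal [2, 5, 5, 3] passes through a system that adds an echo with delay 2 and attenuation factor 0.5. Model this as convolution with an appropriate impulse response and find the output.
Direct-path + delayed-attenuated-path model → impulse response h = [1, 0, 0.5] (1 at lag 0, 0.5 at lag 2). Output y[n] = x[n] + 0.5·x[n - 2] (with x[n] = 0 outside 0..3): y[0] = 2 + 0.5×0 = 2; y[1] = 5 + 0.5×0 = 5; y[2] = 5 + 0.5×2 = 6.0; y[3] = 3 + 0.5×5 = 5.5; y[4] = 0 + 0.5×5 = 2.5; y[5] = 0 + 0.5×3 = 1.5. So y = [2, 5, 6.0, 5.5, 2.5, 1.5]

[2, 5, 6.0, 5.5, 2.5, 1.5]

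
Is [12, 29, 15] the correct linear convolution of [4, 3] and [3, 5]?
Recompute linear convolution of [4, 3] and [3, 5]: y[0] = 4×3 = 12; y[1] = 4×5 + 3×3 = 29; y[2] = 3×5 = 15 → [12, 29, 15]. Given [12, 29, 15] matches, so answer: Yes

Yes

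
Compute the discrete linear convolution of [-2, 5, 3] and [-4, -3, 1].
y[0] = -2×-4 = 8; y[1] = -2×-3 + 5×-4 = -14; y[2] = -2×1 + 5×-3 + 3×-4 = -29; y[3] = 5×1 + 3×-3 = -4; y[4] = 3×1 = 3

[8, -14, -29, -4, 3]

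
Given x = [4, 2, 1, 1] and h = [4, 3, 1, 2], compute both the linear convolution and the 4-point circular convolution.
Linear: y_lin[0] = 4×4 = 16; y_lin[1] = 4×3 + 2×4 = 20; y_lin[2] = 4×1 + 2×3 + 1×4 = 14; y_lin[3] = 4×2 + 2×1 + 1×3 + 1×4 = 17; y_lin[4] = 2×2 + 1×1 + 1×3 = 8; y_lin[5] = 1×2 + 1×1 = 3; y_lin[6] = 1×2 = 2 → [16, 20, 14, 17, 8, 3, 2]. Circular (length 4): y[0] = 4×4 + 2×2 + 1×1 + 1×3 = 24; y[1] = 4×3 + 2×4 + 1×2 + 1×1 = 23; y[2] = 4×1 + 2×3 + 1×4 + 1×2 = 16; y[3] = 4×2 + 2×1 + 1×3 + 1×4 = 17 → [24, 23, 16, 17]

Linear: [16, 20, 14, 17, 8, 3, 2], Circular: [24, 23, 16, 17]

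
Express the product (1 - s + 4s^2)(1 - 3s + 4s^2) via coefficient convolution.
Ascending coefficients: a = [1, -1, 4], b = [1, -3, 4]. c[0] = 1×1 = 1; c[1] = 1×-3 + -1×1 = -4; c[2] = 1×4 + -1×-3 + 4×1 = 11; c[3] = -1×4 + 4×-3 = -16; c[4] = 4×4 = 16. Result coefficients: [1, -4, 11, -16, 16] → 1 - 4s + 11s^2 - 16s^3 + 16s^4

1 - 4s + 11s^2 - 16s^3 + 16s^4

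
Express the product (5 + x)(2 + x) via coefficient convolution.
Ascending coefficients: a = [5, 1], b = [2, 1]. c[0] = 5×2 = 10; c[1] = 5×1 + 1×2 = 7; c[2] = 1×1 = 1. Result coefficients: [10, 7, 1] → 10 + 7x + x^2

10 + 7x + x^2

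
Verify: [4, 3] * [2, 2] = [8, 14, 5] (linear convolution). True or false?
Recompute linear convolution of [4, 3] and [2, 2]: y[0] = 4×2 = 8; y[1] = 4×2 + 3×2 = 14; y[2] = 3×2 = 6 → [8, 14, 6]. Compare to given [8, 14, 5]: they differ at index 2: given 5, correct 6, so answer: No

No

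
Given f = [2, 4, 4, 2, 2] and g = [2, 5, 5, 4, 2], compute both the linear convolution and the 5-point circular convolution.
Linear: y_lin[0] = 2×2 = 4; y_lin[1] = 2×5 + 4×2 = 18; y_lin[2] = 2×5 + 4×5 + 4×2 = 38; y_lin[3] = 2×4 + 4×5 + 4×5 + 2×2 = 52; y_lin[4] = 2×2 + 4×4 + 4×5 + 2×5 + 2×2 = 54; y_lin[5] = 4×2 + 4×4 + 2×5 + 2×5 = 44; y_lin[6] = 4×2 + 2×4 + 2×5 = 26; y_lin[7] = 2×2 + 2×4 = 12; y_lin[8] = 2×2 = 4 → [4, 18, 38, 52, 54, 44, 26, 12, 4]. Circular (length 5): y[0] = 2×2 + 4×2 + 4×4 + 2×5 + 2×5 = 48; y[1] = 2×5 + 4×2 + 4×2 + 2×4 + 2×5 = 44; y[2] = 2×5 + 4×5 + 4×2 + 2×2 + 2×4 = 50; y[3] = 2×4 + 4×5 + 4×5 + 2×2 + 2×2 = 56; y[4] = 2×2 + 4×4 + 4×5 + 2×5 + 2×2 = 54 → [48, 44, 50, 56, 54]

Linear: [4, 18, 38, 52, 54, 44, 26, 12, 4], Circular: [48, 44, 50, 56, 54]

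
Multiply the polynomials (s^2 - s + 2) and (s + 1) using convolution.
Ascending coefficients: a = [2, -1, 1], b = [1, 1]. c[0] = 2×1 = 2; c[1] = 2×1 + -1×1 = 1; c[2] = -1×1 + 1×1 = 0; c[3] = 1×1 = 1. Result coefficients: [2, 1, 0, 1] → s^3 + s + 2

s^3 + s + 2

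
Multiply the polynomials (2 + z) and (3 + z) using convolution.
Ascending coefficients: a = [2, 1], b = [3, 1]. c[0] = 2×3 = 6; c[1] = 2×1 + 1×3 = 5; c[2] = 1×1 = 1. Result coefficients: [6, 5, 1] → 6 + 5z + z^2

6 + 5z + z^2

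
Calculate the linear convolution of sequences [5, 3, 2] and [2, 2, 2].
y[0] = 5×2 = 10; y[1] = 5×2 + 3×2 = 16; y[2] = 5×2 + 3×2 + 2×2 = 20; y[3] = 3×2 + 2×2 = 10; y[4] = 2×2 = 4

[10, 16, 20, 10, 4]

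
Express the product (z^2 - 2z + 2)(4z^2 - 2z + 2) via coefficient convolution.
Ascending coefficients: a = [2, -2, 1], b = [2, -2, 4]. c[0] = 2×2 = 4; c[1] = 2×-2 + -2×2 = -8; c[2] = 2×4 + -2×-2 + 1×2 = 14; c[3] = -2×4 + 1×-2 = -10; c[4] = 1×4 = 4. Result coefficients: [4, -8, 14, -10, 4] → 4z^4 - 10z^3 + 14z^2 - 8z + 4

4z^4 - 10z^3 + 14z^2 - 8z + 4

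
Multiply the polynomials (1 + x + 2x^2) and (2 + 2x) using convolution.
Ascending coefficients: a = [1, 1, 2], b = [2, 2]. c[0] = 1×2 = 2; c[1] = 1×2 + 1×2 = 4; c[2] = 1×2 + 2×2 = 6; c[3] = 2×2 = 4. Result coefficients: [2, 4, 6, 4] → 2 + 4x + 6x^2 + 4x^3

2 + 4x + 6x^2 + 4x^3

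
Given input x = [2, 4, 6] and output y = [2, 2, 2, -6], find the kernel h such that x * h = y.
Output length 4 = len(x) + len(h) - 1 ⇒ len(h) = 2. Solve h forward using h[k] = (y[k] - Σ_{i≥1} x[i]·h[k-i]) / x[0]: h[0] = y[0] / x[0] = 2 / 2 = 1; h[1] = (y[1] - 4×1) / x[0] = (2 - 4×1) / 2 = -1. So h = [1, -1]. Forward-check [2, 4, 6] * [1, -1]: y[0] = 2×1 = 2; y[1] = 2×-1 + 4×1 = 2; y[2] = 4×-1 + 6×1 = 2; y[3] = 6×-1 = -6 → [2, 2, 2, -6] ✓

[1, -1]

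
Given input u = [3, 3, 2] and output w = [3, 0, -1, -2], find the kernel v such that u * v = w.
Output length 4 = len(u) + len(v) - 1 ⇒ len(v) = 2. Solve v forward using v[k] = (w[k] - Σ_{i≥1} u[i]·v[k-i]) / u[0]: v[0] = w[0] / u[0] = 3 / 3 = 1; v[1] = (w[1] - 3×1) / u[0] = (0 - 3×1) / 3 = -1. So v = [1, -1]. Forward-check [3, 3, 2] * [1, -1]: w[0] = 3×1 = 3; w[1] = 3×-1 + 3×1 = 0; w[2] = 3×-1 + 2×1 = -1; w[3] = 2×-1 = -2 → [3, 0, -1, -2] ✓

[1, -1]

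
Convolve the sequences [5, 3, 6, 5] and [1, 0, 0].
y[0] = 5×1 = 5; y[1] = 5×0 + 3×1 = 3; y[2] = 5×0 + 3×0 + 6×1 = 6; y[3] = 3×0 + 6×0 + 5×1 = 5; y[4] = 6×0 + 5×0 = 0; y[5] = 5×0 = 0

[5, 3, 6, 5, 0, 0]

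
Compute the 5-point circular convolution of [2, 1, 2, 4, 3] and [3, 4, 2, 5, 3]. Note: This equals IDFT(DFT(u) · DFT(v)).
Either evaluate y[k] = Σ_j u[j]·v[(k-j) mod 5] directly, or use IDFT(DFT(u) · DFT(v)). y[0] = 2×3 + 1×3 + 2×5 + 4×2 + 3×4 = 39; y[1] = 2×4 + 1×3 + 2×3 + 4×5 + 3×2 = 43; y[2] = 2×2 + 1×4 + 2×3 + 4×3 + 3×5 = 41; y[3] = 2×5 + 1×2 + 2×4 + 4×3 + 3×3 = 41; y[4] = 2×3 + 1×5 + 2×2 + 4×4 + 3×3 = 40. Result: [39, 43, 41, 41, 40]

[39, 43, 41, 41, 40]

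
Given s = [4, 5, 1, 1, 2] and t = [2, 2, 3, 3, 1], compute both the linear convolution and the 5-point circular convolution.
Linear: y_lin[0] = 4×2 = 8; y_lin[1] = 4×2 + 5×2 = 18; y_lin[2] = 4×3 + 5×2 + 1×2 = 24; y_lin[3] = 4×3 + 5×3 + 1×2 + 1×2 = 31; y_lin[4] = 4×1 + 5×3 + 1×3 + 1×2 + 2×2 = 28; y_lin[5] = 5×1 + 1×3 + 1×3 + 2×2 = 15; y_lin[6] = 1×1 + 1×3 + 2×3 = 10; y_lin[7] = 1×1 + 2×3 = 7; y_lin[8] = 2×1 = 2 → [8, 18, 24, 31, 28, 15, 10, 7, 2]. Circular (length 5): y[0] = 4×2 + 5×1 + 1×3 + 1×3 + 2×2 = 23; y[1] = 4×2 + 5×2 + 1×1 + 1×3 + 2×3 = 28; y[2] = 4×3 + 5×2 + 1×2 + 1×1 + 2×3 = 31; y[3] = 4×3 + 5×3 + 1×2 + 1×2 + 2×1 = 33; y[4] = 4×1 + 5×3 + 1×3 + 1×2 + 2×2 = 28 → [23, 28, 31, 33, 28]

Linear: [8, 18, 24, 31, 28, 15, 10, 7, 2], Circular: [23, 28, 31, 33, 28]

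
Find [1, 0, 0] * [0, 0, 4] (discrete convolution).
y[0] = 1×0 = 0; y[1] = 1×0 + 0×0 = 0; y[2] = 1×4 + 0×0 + 0×0 = 4; y[3] = 0×4 + 0×0 = 0; y[4] = 0×4 = 0

[0, 0, 4, 0, 0]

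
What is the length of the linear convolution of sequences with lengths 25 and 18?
Linear/full convolution length: m + n - 1 = 25 + 18 - 1 = 42

42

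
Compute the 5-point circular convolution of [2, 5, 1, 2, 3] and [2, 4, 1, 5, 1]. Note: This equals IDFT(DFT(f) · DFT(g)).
Either evaluate y[k] = Σ_j f[j]·g[(k-j) mod 5] directly, or use IDFT(DFT(f) · DFT(g)). y[0] = 2×2 + 5×1 + 1×5 + 2×1 + 3×4 = 28; y[1] = 2×4 + 5×2 + 1×1 + 2×5 + 3×1 = 32; y[2] = 2×1 + 5×4 + 1×2 + 2×1 + 3×5 = 41; y[3] = 2×5 + 5×1 + 1×4 + 2×2 + 3×1 = 26; y[4] = 2×1 + 5×5 + 1×1 + 2×4 + 3×2 = 42. Result: [28, 32, 41, 26, 42]

[28, 32, 41, 26, 42]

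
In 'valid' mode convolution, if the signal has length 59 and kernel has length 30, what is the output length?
'Valid' mode counts only positions where the kernel fully overlaps the signal: m - n + 1 = 59 - 30 + 1 = 30

30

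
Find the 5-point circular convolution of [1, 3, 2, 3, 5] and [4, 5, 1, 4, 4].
Use y[k] = Σ_j u[j]·v[(k-j) mod 5]. y[0] = 1×4 + 3×4 + 2×4 + 3×1 + 5×5 = 52; y[1] = 1×5 + 3×4 + 2×4 + 3×4 + 5×1 = 42; y[2] = 1×1 + 3×5 + 2×4 + 3×4 + 5×4 = 56; y[3] = 1×4 + 3×1 + 2×5 + 3×4 + 5×4 = 49; y[4] = 1×4 + 3×4 + 2×1 + 3×5 + 5×4 = 53. Result: [52, 42, 56, 49, 53]

[52, 42, 56, 49, 53]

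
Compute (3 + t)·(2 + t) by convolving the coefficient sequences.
Ascending coefficients: a = [3, 1], b = [2, 1]. c[0] = 3×2 = 6; c[1] = 3×1 + 1×2 = 5; c[2] = 1×1 = 1. Result coefficients: [6, 5, 1] → 6 + 5t + t^2

6 + 5t + t^2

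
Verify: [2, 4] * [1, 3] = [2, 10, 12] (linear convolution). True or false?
Recompute linear convolution of [2, 4] and [1, 3]: y[0] = 2×1 = 2; y[1] = 2×3 + 4×1 = 10; y[2] = 4×3 = 12 → [2, 10, 12]. Given [2, 10, 12] matches, so answer: Yes

Yes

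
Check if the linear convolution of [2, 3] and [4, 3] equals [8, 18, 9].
Recompute linear convolution of [2, 3] and [4, 3]: y[0] = 2×4 = 8; y[1] = 2×3 + 3×4 = 18; y[2] = 3×3 = 9 → [8, 18, 9]. Given [8, 18, 9] matches, so answer: Yes

Yes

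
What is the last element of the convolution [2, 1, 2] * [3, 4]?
Use y[k] = Σ_i a[i]·b[k-i] at k=3. y[3] = 2×4 = 8

8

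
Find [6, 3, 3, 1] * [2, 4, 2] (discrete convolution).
y[0] = 6×2 = 12; y[1] = 6×4 + 3×2 = 30; y[2] = 6×2 + 3×4 + 3×2 = 30; y[3] = 3×2 + 3×4 + 1×2 = 20; y[4] = 3×2 + 1×4 = 10; y[5] = 1×2 = 2

[12, 30, 30, 20, 10, 2]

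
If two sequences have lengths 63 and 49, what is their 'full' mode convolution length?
Linear/full convolution length: m + n - 1 = 63 + 49 - 1 = 111

111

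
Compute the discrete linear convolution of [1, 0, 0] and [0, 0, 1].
y[0] = 1×0 = 0; y[1] = 1×0 + 0×0 = 0; y[2] = 1×1 + 0×0 + 0×0 = 1; y[3] = 0×1 + 0×0 = 0; y[4] = 0×1 = 0

[0, 0, 1, 0, 0]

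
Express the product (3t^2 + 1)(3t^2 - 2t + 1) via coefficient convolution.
Ascending coefficients: a = [1, 0, 3], b = [1, -2, 3]. c[0] = 1×1 = 1; c[1] = 1×-2 + 0×1 = -2; c[2] = 1×3 + 0×-2 + 3×1 = 6; c[3] = 0×3 + 3×-2 = -6; c[4] = 3×3 = 9. Result coefficients: [1, -2, 6, -6, 9] → 9t^4 - 6t^3 + 6t^2 - 2t + 1

9t^4 - 6t^3 + 6t^2 - 2t + 1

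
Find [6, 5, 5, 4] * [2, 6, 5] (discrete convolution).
y[0] = 6×2 = 12; y[1] = 6×6 + 5×2 = 46; y[2] = 6×5 + 5×6 + 5×2 = 70; y[3] = 5×5 + 5×6 + 4×2 = 63; y[4] = 5×5 + 4×6 = 49; y[5] = 4×5 = 20

[12, 46, 70, 63, 49, 20]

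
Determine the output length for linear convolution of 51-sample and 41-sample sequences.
Linear/full convolution length: m + n - 1 = 51 + 41 - 1 = 91

91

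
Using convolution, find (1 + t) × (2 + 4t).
Ascending coefficients: a = [1, 1], b = [2, 4]. c[0] = 1×2 = 2; c[1] = 1×4 + 1×2 = 6; c[2] = 1×4 = 4. Result coefficients: [2, 6, 4] → 2 + 6t + 4t^2

2 + 6t + 4t^2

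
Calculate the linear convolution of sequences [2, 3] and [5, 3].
y[0] = 2×5 = 10; y[1] = 2×3 + 3×5 = 21; y[2] = 3×3 = 9

[10, 21, 9]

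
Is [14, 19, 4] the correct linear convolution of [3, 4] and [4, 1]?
Recompute linear convolution of [3, 4] and [4, 1]: y[0] = 3×4 = 12; y[1] = 3×1 + 4×4 = 19; y[2] = 4×1 = 4 → [12, 19, 4]. Compare to given [14, 19, 4]: they differ at index 0: given 14, correct 12, so answer: No

No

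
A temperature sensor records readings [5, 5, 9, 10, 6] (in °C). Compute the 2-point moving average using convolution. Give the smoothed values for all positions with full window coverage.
2-point moving average kernel = [1, 1]. Apply in 'valid' mode (full window coverage): avg[0] = (5 + 5) / 2 = 5.0; avg[1] = (5 + 9) / 2 = 7.0; avg[2] = (9 + 10) / 2 = 9.5; avg[3] = (10 + 6) / 2 = 8.0. Smoothed values: [5.0, 7.0, 9.5, 8.0]

[5.0, 7.0, 9.5, 8.0]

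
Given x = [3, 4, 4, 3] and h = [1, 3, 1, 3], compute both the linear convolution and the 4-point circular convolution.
Linear: y_lin[0] = 3×1 = 3; y_lin[1] = 3×3 + 4×1 = 13; y_lin[2] = 3×1 + 4×3 + 4×1 = 19; y_lin[3] = 3×3 + 4×1 + 4×3 + 3×1 = 28; y_lin[4] = 4×3 + 4×1 + 3×3 = 25; y_lin[5] = 4×3 + 3×1 = 15; y_lin[6] = 3×3 = 9 → [3, 13, 19, 28, 25, 15, 9]. Circular (length 4): y[0] = 3×1 + 4×3 + 4×1 + 3×3 = 28; y[1] = 3×3 + 4×1 + 4×3 + 3×1 = 28; y[2] = 3×1 + 4×3 + 4×1 + 3×3 = 28; y[3] = 3×3 + 4×1 + 4×3 + 3×1 = 28 → [28, 28, 28, 28]

Linear: [3, 13, 19, 28, 25, 15, 9], Circular: [28, 28, 28, 28]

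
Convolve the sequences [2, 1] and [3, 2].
y[0] = 2×3 = 6; y[1] = 2×2 + 1×3 = 7; y[2] = 1×2 = 2

[6, 7, 2]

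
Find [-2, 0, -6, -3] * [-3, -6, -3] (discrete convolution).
y[0] = -2×-3 = 6; y[1] = -2×-6 + 0×-3 = 12; y[2] = -2×-3 + 0×-6 + -6×-3 = 24; y[3] = 0×-3 + -6×-6 + -3×-3 = 45; y[4] = -6×-3 + -3×-6 = 36; y[5] = -3×-3 = 9

[6, 12, 24, 45, 36, 9]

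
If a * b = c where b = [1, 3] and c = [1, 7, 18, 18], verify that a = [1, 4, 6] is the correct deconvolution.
Forward-compute [1, 4, 6] * [1, 3]: c[0] = 1×1 = 1; c[1] = 1×3 + 4×1 = 7; c[2] = 4×3 + 6×1 = 18; c[3] = 6×3 = 18 → [1, 7, 18, 18]. Matches given c = [1, 7, 18, 18], so verified.

Verified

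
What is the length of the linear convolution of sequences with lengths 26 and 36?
Linear/full convolution length: m + n - 1 = 26 + 36 - 1 = 61

61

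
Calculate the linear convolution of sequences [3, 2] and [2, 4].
y[0] = 3×2 = 6; y[1] = 3×4 + 2×2 = 16; y[2] = 2×4 = 8

[6, 16, 8]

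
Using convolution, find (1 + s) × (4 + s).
Ascending coefficients: a = [1, 1], b = [4, 1]. c[0] = 1×4 = 4; c[1] = 1×1 + 1×4 = 5; c[2] = 1×1 = 1. Result coefficients: [4, 5, 1] → 4 + 5s + s^2

4 + 5s + s^2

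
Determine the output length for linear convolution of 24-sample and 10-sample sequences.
Linear/full convolution length: m + n - 1 = 24 + 10 - 1 = 33

33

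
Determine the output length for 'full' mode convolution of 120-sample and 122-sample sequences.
Linear/full convolution length: m + n - 1 = 120 + 122 - 1 = 241

241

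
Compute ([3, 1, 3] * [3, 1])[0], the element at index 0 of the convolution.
Use y[k] = Σ_i a[i]·b[k-i] at k=0. y[0] = 3×3 = 9

9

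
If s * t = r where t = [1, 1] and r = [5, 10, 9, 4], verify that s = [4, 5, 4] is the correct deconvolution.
Forward-compute [4, 5, 4] * [1, 1]: r[0] = 4×1 = 4; r[1] = 4×1 + 5×1 = 9; r[2] = 5×1 + 4×1 = 9; r[3] = 4×1 = 4 → [4, 9, 9, 4]. Does not match given r = [5, 10, 9, 4].

Not verified. [4, 5, 4] * [1, 1] = [4, 9, 9, 4], which differs from [5, 10, 9, 4] at index 0.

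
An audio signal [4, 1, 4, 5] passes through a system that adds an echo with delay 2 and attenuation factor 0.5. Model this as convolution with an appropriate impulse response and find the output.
Direct-path + delayed-attenuated-path model → impulse response h = [1, 0, 0.5] (1 at lag 0, 0.5 at lag 2). Output y[n] = x[n] + 0.5·x[n - 2] (with x[n] = 0 outside 0..3): y[0] = 4 + 0.5×0 = 4; y[1] = 1 + 0.5×0 = 1; y[2] = 4 + 0.5×4 = 6.0; y[3] = 5 + 0.5×1 = 5.5; y[4] = 0 + 0.5×4 = 2.0; y[5] = 0 + 0.5×5 = 2.5. So y = [4, 1, 6.0, 5.5, 2.0, 2.5]

[4, 1, 6.0, 5.5, 2.0, 2.5]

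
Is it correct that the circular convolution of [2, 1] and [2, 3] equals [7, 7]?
Recompute circular convolution of [2, 1] and [2, 3]: y[0] = 2×2 + 1×3 = 7; y[1] = 2×3 + 1×2 = 8 → [7, 8]. Compare to given [7, 7]: they differ at index 1: given 7, correct 8, so answer: No

No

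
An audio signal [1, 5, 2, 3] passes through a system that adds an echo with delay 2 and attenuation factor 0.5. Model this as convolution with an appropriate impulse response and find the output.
Direct-path + delayed-attenuated-path model → impulse response h = [1, 0, 0.5] (1 at lag 0, 0.5 at lag 2). Output y[n] = x[n] + 0.5·x[n - 2] (with x[n] = 0 outside 0..3): y[0] = 1 + 0.5×0 = 1; y[1] = 5 + 0.5×0 = 5; y[2] = 2 + 0.5×1 = 2.5; y[3] = 3 + 0.5×5 = 5.5; y[4] = 0 + 0.5×2 = 1.0; y[5] = 0 + 0.5×3 = 1.5. So y = [1, 5, 2.5, 5.5, 1.0, 1.5]

[1, 5, 2.5, 5.5, 1.0, 1.5]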